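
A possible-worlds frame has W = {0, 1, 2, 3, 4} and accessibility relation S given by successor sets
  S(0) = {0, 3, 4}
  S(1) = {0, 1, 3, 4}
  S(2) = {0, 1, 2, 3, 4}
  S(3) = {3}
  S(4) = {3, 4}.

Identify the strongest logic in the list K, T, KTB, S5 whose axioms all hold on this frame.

T

Reflexive (axiom T): yes — every world is S-related to itself.
Symmetric (axiom B): no — 0 S 3 but not 3 S 0.
Euclidean (axiom 5): no — 0 S 3 and 0 S 4, but not 3 S 4.
So F validates K, T; KTB would additionally require S to be symmetric. The strongest is T.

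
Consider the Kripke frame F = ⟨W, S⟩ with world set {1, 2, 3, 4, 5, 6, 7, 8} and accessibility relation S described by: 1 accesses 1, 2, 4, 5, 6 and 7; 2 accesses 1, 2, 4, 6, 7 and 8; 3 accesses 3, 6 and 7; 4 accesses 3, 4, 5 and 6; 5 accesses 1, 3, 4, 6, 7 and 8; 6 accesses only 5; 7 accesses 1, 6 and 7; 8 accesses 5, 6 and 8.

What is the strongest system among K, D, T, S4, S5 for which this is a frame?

D

Serial (axiom D): yes — every world has a successor (e.g. 1 S 1).
Reflexive (axiom T): no — 5 is not related to itself.
Transitive (axiom 4): no — 1 S 2 and 2 S 8, but not 1 S 8.
Euclidean (axiom 5): no — 1 S 2 and 1 S 5, but not 2 S 5.
So F validates K, D; T would additionally require S to be reflexive. The strongest is D.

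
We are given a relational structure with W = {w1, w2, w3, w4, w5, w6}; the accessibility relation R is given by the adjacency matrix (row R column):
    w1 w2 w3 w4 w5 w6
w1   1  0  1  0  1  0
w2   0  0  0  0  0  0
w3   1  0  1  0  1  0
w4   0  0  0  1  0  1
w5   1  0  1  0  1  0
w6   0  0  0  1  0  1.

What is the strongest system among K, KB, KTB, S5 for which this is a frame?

KB

Symmetric (axiom B): yes — every pair in R has its reverse in R.
Reflexive (axiom T): no — w2 is not related to itself.
Euclidean (axiom 5): yes — any two successors of a common world are R-related.
So F validates K, KB; KTB would additionally require R to be reflexive. The strongest is KB.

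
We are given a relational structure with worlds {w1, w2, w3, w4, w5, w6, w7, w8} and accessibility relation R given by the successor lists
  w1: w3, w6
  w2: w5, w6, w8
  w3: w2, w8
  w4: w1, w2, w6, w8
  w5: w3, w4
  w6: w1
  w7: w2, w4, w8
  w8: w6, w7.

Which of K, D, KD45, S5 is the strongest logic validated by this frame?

D

Serial (axiom D): yes — every world has a successor (e.g. w1 R w3).
Euclidean (axiom 5): no — w1 R w3 and w1 R w6, but not w3 R w6.
Transitive (axiom 4): no — w1 R w3 and w3 R w2, but not w1 R w2.
Reflexive (axiom T): no — w1 is not related to itself.
So F validates K, D; KD45 would additionally require R to be Euclidean and transitive. The strongest is D.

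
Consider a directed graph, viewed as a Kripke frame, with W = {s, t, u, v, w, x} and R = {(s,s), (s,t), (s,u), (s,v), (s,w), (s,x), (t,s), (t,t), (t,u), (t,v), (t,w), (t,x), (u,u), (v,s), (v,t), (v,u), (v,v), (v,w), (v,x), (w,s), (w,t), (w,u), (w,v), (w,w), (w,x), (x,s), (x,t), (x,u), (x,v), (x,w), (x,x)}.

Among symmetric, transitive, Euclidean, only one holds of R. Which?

transitive

Symmetric: no — s R u but not u R s.
Transitive: yes — every two-step R-path is closed by a direct edge.
Euclidean: no — s R u and s R t, but not u R t.
Only transitive holds.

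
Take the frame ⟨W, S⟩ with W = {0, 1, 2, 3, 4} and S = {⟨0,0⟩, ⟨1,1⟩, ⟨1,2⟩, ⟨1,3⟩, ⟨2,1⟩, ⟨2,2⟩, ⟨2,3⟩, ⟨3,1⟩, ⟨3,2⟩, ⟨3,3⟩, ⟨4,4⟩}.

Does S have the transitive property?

Transitive: yes — every two-step S-path is closed by a direct edge.

Yes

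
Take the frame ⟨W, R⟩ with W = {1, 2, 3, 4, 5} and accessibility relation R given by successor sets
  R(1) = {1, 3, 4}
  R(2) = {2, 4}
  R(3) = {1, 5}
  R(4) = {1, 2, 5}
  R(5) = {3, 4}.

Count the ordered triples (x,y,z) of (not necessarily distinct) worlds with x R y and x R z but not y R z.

Enumerating: (1,3,3), (1,3,4), (1,4,3), (1,4,4), (2,4,4), (3,1,5), (3,5,1), (3,5,5), (4,1,2), (4,1,5), (4,2,1), (4,2,5), … and 7 more.
Total: 19.

19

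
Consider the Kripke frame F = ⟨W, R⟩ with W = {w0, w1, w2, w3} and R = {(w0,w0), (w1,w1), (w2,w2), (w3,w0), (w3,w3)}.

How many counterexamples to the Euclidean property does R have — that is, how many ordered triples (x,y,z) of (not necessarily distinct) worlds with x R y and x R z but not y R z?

1

Enumerating: (w3,w0,w3).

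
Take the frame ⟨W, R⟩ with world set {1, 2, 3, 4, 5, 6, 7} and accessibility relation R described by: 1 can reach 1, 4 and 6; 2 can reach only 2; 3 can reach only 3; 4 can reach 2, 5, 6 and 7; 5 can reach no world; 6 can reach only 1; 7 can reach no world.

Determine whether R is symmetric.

No

Symmetric: no — 1 R 4 but not 4 R 1.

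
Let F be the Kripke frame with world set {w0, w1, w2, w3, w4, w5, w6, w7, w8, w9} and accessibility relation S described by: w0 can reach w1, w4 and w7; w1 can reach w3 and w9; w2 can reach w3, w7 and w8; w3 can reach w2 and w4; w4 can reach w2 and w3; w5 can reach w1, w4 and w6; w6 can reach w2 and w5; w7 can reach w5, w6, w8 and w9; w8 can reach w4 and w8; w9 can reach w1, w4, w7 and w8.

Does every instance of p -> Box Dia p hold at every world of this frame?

No

The schema B characterises exactly the symmetric frames.
Symmetric: no — w0 S w1 but not w1 S w0.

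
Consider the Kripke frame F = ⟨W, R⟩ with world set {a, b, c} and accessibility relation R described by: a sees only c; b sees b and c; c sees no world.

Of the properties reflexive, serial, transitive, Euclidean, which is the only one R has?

Reflexive: no — a is not related to itself.
Serial: no — c has no R-successor.
Transitive: yes — every two-step R-path is closed by a direct edge.
Euclidean: no — a R c and a R c, but not c R c.
Only transitive holds.

transitive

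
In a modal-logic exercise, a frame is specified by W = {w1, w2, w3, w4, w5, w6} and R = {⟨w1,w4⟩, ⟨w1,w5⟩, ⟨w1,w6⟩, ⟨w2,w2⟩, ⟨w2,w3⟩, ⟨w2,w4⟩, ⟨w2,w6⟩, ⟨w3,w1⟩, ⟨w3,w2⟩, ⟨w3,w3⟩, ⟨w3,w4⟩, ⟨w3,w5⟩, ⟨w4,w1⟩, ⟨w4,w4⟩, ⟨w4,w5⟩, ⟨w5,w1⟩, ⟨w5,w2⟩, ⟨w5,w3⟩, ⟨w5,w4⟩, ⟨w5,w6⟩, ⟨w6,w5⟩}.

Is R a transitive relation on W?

No

Transitive: no — w1 R w5 and w5 R w2, but not w1 R w2.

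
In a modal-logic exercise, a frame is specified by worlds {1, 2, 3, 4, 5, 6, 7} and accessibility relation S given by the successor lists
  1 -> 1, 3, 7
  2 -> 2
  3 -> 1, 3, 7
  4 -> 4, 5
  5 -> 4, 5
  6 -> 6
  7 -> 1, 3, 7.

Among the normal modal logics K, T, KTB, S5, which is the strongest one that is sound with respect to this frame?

Reflexive (axiom T): yes — every world is S-related to itself.
Symmetric (axiom B): yes — every pair in S has its reverse in S.
Euclidean (axiom 5): yes — any two successors of a common world are S-related.
So F validates K, T, KTB, S5. The strongest is S5.

S5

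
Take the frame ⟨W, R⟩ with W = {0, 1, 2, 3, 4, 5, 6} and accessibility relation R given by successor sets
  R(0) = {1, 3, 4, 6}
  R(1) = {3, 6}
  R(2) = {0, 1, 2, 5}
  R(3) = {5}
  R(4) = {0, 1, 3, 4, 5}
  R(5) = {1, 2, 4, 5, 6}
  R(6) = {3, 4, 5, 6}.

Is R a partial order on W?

No

Reflexive: no — 0 is not related to itself.
Transitive: no — 0 R 3 and 3 R 5, but not 0 R 5.
Antisymmetric: no — 0 R 4 and 4 R 0 with 0 ≠ 4.
So R is not a partial order.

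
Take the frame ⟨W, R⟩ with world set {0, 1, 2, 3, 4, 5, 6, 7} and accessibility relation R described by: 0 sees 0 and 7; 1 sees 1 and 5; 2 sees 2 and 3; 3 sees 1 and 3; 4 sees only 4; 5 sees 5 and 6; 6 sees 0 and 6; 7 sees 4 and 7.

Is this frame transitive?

No

Transitive: no — 0 R 7 and 7 R 4, but not 0 R 4.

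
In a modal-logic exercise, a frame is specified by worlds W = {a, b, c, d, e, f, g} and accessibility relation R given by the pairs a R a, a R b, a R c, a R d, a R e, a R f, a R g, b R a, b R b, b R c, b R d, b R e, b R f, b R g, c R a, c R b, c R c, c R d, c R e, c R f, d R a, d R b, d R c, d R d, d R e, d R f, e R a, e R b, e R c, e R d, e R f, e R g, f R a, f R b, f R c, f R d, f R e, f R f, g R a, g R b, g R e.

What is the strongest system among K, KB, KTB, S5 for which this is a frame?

Symmetric (axiom B): yes — every pair in R has its reverse in R.
Reflexive (axiom T): no — e is not related to itself.
Euclidean (axiom 5): no — a R c and a R g, but not c R g.
So F validates K, KB; KTB would additionally require R to be reflexive. The strongest is KB.

KB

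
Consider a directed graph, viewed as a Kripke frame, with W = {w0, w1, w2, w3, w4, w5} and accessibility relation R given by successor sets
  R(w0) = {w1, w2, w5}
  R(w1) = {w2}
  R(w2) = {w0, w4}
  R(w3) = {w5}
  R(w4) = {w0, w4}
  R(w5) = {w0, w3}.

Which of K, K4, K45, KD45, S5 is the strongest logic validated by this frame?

K

Transitive (axiom 4): no — w0 R w2 and w2 R w4, but not w0 R w4.
Euclidean (axiom 5): no — w0 R w1 and w0 R w5, but not w1 R w5.
Serial (axiom D): yes — every world has a successor (e.g. w0 R w1).
Reflexive (axiom T): no — w0 is not related to itself.
So F validates K; K4 would additionally require R to be transitive. The strongest is K.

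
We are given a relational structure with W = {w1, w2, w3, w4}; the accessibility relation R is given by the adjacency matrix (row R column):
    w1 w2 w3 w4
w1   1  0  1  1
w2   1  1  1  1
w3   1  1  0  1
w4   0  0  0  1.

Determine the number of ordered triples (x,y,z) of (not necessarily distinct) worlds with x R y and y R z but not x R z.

3

Enumerating: (w1,w3,w2), (w3,w1,w3), (w3,w2,w3).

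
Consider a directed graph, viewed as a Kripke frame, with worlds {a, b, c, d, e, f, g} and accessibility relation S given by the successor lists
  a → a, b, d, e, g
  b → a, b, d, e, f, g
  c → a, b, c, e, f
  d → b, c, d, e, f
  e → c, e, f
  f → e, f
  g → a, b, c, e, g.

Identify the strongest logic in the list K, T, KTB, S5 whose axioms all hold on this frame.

T

Reflexive (axiom T): yes — every world is S-related to itself.
Symmetric (axiom B): no — a S d but not d S a.
Euclidean (axiom 5): no — a S d and a S g, but not d S g.
So F validates K, T; KTB would additionally require S to be symmetric. The strongest is T.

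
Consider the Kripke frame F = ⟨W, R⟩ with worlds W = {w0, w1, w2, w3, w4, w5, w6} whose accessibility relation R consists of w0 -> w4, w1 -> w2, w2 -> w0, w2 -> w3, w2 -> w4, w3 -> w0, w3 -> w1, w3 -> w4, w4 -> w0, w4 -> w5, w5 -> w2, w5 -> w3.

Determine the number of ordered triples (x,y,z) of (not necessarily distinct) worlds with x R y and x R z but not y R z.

Enumerating: (w0,w4,w4), (w1,w2,w2), (w2,w0,w0), (w2,w0,w3), (w2,w3,w3), (w2,w4,w3), (w2,w4,w4), (w3,w0,w0), (w3,w0,w1), (w3,w1,w0), (w3,w1,w1), (w3,w1,w4), … and 9 more.
Total: 21.

21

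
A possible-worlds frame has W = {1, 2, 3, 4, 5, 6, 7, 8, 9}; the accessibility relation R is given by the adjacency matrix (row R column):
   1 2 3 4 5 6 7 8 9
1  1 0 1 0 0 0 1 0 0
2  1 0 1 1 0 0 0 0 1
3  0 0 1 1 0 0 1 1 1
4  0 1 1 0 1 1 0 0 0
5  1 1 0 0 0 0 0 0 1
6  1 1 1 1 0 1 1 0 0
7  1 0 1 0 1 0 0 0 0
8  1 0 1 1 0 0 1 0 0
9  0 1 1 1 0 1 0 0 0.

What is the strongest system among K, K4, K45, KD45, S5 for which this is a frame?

Transitive (axiom 4): no — 1 R 3 and 3 R 4, but not 1 R 4.
Euclidean (axiom 5): no — 2 R 1 and 2 R 4, but not 1 R 4.
Serial (axiom D): yes — every world has a successor (e.g. 1 R 1).
Reflexive (axiom T): no — 2 is not related to itself.
So F validates K; K4 would additionally require R to be transitive. The strongest is K.

K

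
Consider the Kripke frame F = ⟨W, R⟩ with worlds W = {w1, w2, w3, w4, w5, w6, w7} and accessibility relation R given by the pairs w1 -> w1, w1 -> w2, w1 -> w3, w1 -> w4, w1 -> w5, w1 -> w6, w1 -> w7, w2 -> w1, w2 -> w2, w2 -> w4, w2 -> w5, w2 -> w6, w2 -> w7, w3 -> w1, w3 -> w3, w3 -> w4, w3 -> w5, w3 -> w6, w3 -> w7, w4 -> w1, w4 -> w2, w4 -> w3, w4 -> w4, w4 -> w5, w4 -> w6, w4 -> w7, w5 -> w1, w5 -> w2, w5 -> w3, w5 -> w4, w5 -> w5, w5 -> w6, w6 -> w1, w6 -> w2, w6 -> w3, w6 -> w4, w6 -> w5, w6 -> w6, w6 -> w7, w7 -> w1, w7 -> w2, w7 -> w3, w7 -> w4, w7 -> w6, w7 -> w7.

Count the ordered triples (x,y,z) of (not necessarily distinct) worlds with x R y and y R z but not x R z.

Enumerating: (w2,w1,w3), (w2,w4,w3), (w2,w5,w3), (w2,w6,w3), (w2,w7,w3), (w3,w1,w2), (w3,w4,w2), (w3,w5,w2), (w3,w6,w2), (w3,w7,w2), (w5,w1,w7), (w5,w2,w7), … and 8 more.
Total: 20.

20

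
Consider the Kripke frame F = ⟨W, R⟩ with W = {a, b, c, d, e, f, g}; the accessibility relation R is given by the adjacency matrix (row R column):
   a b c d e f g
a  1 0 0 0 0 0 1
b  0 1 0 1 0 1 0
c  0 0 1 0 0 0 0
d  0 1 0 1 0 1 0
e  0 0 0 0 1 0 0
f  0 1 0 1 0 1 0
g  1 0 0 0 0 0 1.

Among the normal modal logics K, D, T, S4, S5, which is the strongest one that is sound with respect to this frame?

Serial (axiom D): yes — every world has a successor (e.g. a R a).
Reflexive (axiom T): yes — every world is R-related to itself.
Transitive (axiom 4): yes — every two-step R-path is closed by a direct edge.
Euclidean (axiom 5): yes — any two successors of a common world are R-related.
So F validates K, D, T, S4, S5. The strongest is S5.

S5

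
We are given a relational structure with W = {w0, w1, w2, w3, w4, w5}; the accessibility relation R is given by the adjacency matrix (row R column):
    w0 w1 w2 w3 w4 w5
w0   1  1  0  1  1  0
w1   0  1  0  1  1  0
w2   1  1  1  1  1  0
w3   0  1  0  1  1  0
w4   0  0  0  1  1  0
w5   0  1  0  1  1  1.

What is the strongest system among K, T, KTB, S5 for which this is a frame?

T

Reflexive (axiom T): yes — every world is R-related to itself.
Symmetric (axiom B): no — w0 R w1 but not w1 R w0.
Euclidean (axiom 5): no — w0 R w4 and w0 R w1, but not w4 R w1.
So F validates K, T; KTB would additionally require R to be symmetric. The strongest is T.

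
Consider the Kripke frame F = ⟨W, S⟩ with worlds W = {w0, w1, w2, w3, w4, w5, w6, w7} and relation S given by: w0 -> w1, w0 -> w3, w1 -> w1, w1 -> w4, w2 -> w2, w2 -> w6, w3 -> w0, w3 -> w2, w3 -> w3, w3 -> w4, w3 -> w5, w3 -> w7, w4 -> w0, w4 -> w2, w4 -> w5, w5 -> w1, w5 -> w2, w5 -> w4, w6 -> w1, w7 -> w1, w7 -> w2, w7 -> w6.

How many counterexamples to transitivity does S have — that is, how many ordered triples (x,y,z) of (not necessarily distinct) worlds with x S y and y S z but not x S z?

Enumerating: (w0,w1,w4), (w0,w3,w0), (w0,w3,w2), (w0,w3,w4), (w0,w3,w5), (w0,w3,w7), (w1,w4,w0), (w1,w4,w2), (w1,w4,w5), (w2,w6,w1), (w3,w0,w1), (w3,w2,w6), … and 13 more.
Total: 25.

25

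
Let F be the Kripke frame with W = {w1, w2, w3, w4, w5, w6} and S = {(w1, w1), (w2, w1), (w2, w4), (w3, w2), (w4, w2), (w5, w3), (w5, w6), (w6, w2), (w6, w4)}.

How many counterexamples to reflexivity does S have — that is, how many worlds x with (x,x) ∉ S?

5

Enumerating: w2, w3, w4, w5, w6.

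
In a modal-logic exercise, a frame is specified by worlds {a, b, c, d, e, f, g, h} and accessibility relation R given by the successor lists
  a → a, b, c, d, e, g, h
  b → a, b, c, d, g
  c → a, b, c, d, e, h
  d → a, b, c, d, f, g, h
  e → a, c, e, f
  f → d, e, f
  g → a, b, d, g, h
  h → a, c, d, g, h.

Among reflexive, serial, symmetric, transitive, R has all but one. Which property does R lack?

Reflexive: yes — every world is R-related to itself.
Serial: yes — every world has a successor (e.g. a R a).
Symmetric: yes — every pair in R has its reverse in R.
Transitive: no — a R d and d R f, but not a R f.
Only transitive fails.

transitive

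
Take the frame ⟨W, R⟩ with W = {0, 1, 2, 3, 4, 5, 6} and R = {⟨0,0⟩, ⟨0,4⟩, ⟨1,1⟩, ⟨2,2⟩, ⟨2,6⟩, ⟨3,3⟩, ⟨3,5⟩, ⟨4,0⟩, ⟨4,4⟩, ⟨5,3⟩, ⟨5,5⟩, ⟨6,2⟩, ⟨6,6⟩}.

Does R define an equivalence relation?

Yes

Reflexive: yes — every world is R-related to itself.
Symmetric: yes — every pair in R has its reverse in R.
Transitive: yes — every two-step R-path is closed by a direct edge.
So R is an equivalence relation.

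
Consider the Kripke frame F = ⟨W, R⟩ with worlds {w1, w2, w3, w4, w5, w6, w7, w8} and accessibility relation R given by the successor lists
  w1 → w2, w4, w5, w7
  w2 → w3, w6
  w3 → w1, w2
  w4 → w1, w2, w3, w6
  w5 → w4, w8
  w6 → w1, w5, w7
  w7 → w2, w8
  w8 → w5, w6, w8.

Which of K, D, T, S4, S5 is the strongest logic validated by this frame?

Serial (axiom D): yes — every world has a successor (e.g. w1 R w2).
Reflexive (axiom T): no — w1 is not related to itself.
Transitive (axiom 4): no — w1 R w2 and w2 R w3, but not w1 R w3.
Euclidean (axiom 5): no — w1 R w2 and w1 R w4, but not w2 R w4.
So F validates K, D; T would additionally require R to be reflexive. The strongest is D.

D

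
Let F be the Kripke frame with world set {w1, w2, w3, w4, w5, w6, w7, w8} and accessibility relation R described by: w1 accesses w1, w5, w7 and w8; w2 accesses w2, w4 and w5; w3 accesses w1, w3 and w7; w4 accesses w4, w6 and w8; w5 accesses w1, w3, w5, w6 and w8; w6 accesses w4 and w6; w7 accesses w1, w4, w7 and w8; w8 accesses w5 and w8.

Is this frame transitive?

Transitive: no — w1 R w5 and w5 R w3, but not w1 R w3.

No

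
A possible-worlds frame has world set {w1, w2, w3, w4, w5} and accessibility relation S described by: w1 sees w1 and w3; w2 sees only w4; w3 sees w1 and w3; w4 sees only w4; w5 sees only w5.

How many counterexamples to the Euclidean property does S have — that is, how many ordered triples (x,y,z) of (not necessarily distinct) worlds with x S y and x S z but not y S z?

0

S is Euclidean; there are no such tuples.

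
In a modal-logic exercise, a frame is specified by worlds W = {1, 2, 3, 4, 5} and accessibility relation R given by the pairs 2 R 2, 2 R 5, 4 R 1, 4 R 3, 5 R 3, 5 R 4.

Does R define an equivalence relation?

No

Reflexive: no — 1 is not related to itself.
Symmetric: no — 2 R 5 but not 5 R 2.
Transitive: no — 2 R 5 and 5 R 3, but not 2 R 3.
So R is not an equivalence relation.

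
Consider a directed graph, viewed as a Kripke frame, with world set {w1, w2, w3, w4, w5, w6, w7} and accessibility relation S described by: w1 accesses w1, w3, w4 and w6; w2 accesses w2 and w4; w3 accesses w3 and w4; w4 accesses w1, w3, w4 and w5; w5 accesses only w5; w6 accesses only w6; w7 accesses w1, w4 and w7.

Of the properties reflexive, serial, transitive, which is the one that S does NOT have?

transitive

Reflexive: yes — every world is S-related to itself.
Serial: yes — every world has a successor (e.g. w1 S w1).
Transitive: no — w1 S w4 and w4 S w5, but not w1 S w5.
Only transitive fails.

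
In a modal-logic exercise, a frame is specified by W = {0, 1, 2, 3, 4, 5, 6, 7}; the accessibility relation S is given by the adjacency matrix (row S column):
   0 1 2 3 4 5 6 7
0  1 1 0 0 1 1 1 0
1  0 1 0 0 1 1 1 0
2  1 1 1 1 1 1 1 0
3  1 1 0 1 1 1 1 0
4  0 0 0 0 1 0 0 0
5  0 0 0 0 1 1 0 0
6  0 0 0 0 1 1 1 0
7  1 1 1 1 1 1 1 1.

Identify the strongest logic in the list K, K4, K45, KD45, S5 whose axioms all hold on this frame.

K4

Transitive (axiom 4): yes — every two-step S-path is closed by a direct edge.
Euclidean (axiom 5): no — 0 S 4 and 0 S 1, but not 4 S 1.
Serial (axiom D): yes — every world has a successor (e.g. 0 S 0).
Reflexive (axiom T): yes — every world is S-related to itself.
So F validates K, K4; K45 would additionally require S to be Euclidean. The strongest is K4.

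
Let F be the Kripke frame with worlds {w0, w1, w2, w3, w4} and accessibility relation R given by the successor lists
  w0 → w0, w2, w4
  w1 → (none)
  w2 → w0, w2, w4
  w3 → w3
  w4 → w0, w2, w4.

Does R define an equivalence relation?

No

Reflexive: no — w1 is not related to itself.
Symmetric: yes — every pair in R has its reverse in R.
Transitive: yes — every two-step R-path is closed by a direct edge.
So R is not an equivalence relation.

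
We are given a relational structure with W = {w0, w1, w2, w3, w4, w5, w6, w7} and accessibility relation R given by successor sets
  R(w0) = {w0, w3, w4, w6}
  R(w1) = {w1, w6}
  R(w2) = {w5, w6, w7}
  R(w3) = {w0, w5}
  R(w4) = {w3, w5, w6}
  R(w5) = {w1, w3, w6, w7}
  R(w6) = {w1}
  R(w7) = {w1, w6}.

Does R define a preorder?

No

Reflexive: no — w2 is not related to itself.
Transitive: no — w0 R w3 and w3 R w5, but not w0 R w5.
So R is not a preorder.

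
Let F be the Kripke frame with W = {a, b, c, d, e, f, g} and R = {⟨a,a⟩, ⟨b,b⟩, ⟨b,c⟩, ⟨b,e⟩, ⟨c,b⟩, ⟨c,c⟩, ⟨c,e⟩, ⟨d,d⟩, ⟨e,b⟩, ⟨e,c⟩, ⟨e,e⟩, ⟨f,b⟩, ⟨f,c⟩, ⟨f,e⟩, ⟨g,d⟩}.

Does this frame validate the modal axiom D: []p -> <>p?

By correspondence theory, D is valid on a frame iff R is serial.
Serial: yes — every world has a successor (e.g. a R a).

Yes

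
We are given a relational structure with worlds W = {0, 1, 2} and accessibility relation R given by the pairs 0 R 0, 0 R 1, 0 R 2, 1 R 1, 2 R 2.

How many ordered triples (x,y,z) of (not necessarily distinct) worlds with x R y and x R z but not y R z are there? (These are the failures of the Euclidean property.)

Enumerating: (0,1,0), (0,1,2), (0,2,0), (0,2,1).

4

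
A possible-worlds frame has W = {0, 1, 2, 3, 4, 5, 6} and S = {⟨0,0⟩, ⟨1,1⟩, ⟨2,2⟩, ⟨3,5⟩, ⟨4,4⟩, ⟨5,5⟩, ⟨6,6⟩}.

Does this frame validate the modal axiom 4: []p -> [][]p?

Yes

By correspondence theory, 4 is valid on a frame iff S is transitive.
Transitive: yes — every two-step S-path is closed by a direct edge.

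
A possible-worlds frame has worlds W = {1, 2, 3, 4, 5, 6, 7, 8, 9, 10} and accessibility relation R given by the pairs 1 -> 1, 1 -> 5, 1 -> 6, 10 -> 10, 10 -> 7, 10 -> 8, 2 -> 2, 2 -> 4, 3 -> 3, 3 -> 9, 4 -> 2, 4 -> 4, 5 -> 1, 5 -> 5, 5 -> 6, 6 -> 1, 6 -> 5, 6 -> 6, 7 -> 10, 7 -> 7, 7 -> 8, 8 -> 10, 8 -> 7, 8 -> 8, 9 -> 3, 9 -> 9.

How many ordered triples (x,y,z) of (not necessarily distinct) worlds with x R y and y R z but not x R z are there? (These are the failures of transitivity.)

0

R is transitive; there are no such tuples.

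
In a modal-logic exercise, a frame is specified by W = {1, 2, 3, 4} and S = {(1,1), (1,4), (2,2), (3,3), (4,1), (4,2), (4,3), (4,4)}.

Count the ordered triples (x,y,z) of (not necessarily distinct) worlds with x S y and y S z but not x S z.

Enumerating: (1,4,2), (1,4,3).

2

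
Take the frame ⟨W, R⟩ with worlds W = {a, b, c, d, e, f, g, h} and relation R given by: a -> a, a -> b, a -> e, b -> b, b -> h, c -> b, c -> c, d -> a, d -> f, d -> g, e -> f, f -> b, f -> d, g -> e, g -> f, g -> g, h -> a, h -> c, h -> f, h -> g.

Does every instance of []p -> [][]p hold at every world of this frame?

Axiom 4 corresponds to the accessibility relation being transitive.
Transitive: no — a R b and b R h, but not a R h.

No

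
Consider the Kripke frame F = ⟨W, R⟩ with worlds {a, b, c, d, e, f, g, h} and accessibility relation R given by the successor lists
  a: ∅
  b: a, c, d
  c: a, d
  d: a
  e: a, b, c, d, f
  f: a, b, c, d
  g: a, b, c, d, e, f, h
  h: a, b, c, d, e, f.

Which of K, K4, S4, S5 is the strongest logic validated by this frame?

Transitive (axiom 4): yes — every two-step R-path is closed by a direct edge.
Reflexive (axiom T): no — a is not related to itself.
Euclidean (axiom 5): no — b R a and b R c, but not a R c.
So F validates K, K4; S4 would additionally require R to be reflexive. The strongest is K4.

K4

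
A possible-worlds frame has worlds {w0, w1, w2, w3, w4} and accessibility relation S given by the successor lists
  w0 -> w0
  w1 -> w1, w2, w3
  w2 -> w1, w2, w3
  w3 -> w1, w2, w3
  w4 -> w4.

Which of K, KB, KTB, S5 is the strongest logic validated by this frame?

Symmetric (axiom B): yes — every pair in S has its reverse in S.
Reflexive (axiom T): yes — every world is S-related to itself.
Euclidean (axiom 5): yes — any two successors of a common world are S-related.
So F validates K, KB, KTB, S5. The strongest is S5.

S5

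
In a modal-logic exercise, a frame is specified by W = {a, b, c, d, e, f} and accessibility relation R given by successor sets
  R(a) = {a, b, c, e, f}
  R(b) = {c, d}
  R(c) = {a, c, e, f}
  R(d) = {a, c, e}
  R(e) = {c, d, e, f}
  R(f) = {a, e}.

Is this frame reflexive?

No

Reflexive: no — b is not related to itself.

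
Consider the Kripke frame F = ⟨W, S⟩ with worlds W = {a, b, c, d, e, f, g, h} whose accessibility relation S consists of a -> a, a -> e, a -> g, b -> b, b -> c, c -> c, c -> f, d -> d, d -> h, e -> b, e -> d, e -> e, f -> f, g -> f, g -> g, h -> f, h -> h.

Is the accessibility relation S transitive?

Transitive: no — a S e and e S b, but not a S b.

No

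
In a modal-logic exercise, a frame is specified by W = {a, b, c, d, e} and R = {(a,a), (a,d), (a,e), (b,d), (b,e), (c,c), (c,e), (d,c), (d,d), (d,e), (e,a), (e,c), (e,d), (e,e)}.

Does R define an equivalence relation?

No

Reflexive: no — b is not related to itself.
Symmetric: no — a R d but not d R a.
Transitive: no — a R d and d R c, but not a R c.
So R is not an equivalence relation.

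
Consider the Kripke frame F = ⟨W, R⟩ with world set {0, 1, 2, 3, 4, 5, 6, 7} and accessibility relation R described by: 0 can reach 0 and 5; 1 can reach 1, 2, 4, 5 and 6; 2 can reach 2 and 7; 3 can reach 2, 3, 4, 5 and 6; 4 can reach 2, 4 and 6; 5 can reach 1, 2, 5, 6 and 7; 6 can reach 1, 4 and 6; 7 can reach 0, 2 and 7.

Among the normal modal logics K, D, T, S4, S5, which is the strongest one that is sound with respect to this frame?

Serial (axiom D): yes — every world has a successor (e.g. 0 R 0).
Reflexive (axiom T): yes — every world is R-related to itself.
Transitive (axiom 4): no — 0 R 5 and 5 R 1, but not 0 R 1.
Euclidean (axiom 5): no — 1 R 2 and 1 R 4, but not 2 R 4.
So F validates K, D, T; S4 would additionally require R to be transitive. The strongest is T.

T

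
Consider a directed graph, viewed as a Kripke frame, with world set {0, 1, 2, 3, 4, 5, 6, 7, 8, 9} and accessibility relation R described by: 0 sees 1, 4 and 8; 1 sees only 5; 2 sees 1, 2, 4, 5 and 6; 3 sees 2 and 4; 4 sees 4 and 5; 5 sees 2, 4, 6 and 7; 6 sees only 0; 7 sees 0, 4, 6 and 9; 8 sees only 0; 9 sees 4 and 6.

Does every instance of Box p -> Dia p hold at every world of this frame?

By correspondence theory, D is valid on a frame iff R is serial.
Serial: yes — every world has a successor (e.g. 0 R 1).

Yes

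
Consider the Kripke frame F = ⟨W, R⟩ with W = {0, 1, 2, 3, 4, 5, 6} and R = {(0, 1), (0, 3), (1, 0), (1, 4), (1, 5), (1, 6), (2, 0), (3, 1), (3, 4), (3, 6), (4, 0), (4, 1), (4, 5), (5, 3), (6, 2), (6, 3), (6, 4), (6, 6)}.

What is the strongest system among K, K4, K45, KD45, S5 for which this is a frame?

K

Transitive (axiom 4): no — 0 R 1 and 1 R 4, but not 0 R 4.
Euclidean (axiom 5): no — 0 R 1 and 0 R 3, but not 1 R 3.
Serial (axiom D): yes — every world has a successor (e.g. 0 R 1).
Reflexive (axiom T): no — 0 is not related to itself.
So F validates K; K4 would additionally require R to be transitive. The strongest is K.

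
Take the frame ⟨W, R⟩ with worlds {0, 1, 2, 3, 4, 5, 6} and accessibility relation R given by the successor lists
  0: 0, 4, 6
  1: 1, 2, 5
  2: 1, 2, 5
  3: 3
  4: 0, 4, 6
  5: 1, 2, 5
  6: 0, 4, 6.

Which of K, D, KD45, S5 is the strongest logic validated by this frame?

S5

Serial (axiom D): yes — every world has a successor (e.g. 0 R 0).
Euclidean (axiom 5): yes — any two successors of a common world are R-related.
Transitive (axiom 4): yes — every two-step R-path is closed by a direct edge.
Reflexive (axiom T): yes — every world is R-related to itself.
So F validates K, D, KD45, S5. The strongest is S5.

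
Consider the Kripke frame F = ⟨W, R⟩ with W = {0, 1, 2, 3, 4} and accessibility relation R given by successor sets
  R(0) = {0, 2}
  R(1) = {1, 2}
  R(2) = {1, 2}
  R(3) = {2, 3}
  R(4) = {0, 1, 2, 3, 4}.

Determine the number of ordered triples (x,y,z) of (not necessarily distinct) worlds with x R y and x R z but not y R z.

14

Enumerating: (0,2,0), (3,2,3), (4,0,1), (4,0,3), (4,0,4), (4,1,0), (4,1,3), (4,1,4), (4,2,0), (4,2,3), (4,2,4), (4,3,0), (4,3,1), (4,3,4).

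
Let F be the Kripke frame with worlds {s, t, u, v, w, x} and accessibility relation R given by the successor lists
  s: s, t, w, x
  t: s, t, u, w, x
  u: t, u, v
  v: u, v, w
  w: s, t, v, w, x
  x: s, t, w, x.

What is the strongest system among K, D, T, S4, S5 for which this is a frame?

T

Serial (axiom D): yes — every world has a successor (e.g. s R s).
Reflexive (axiom T): yes — every world is R-related to itself.
Transitive (axiom 4): no — s R t and t R u, but not s R u.
Euclidean (axiom 5): no — t R s and t R u, but not s R u.
So F validates K, D, T; S4 would additionally require R to be transitive. The strongest is T.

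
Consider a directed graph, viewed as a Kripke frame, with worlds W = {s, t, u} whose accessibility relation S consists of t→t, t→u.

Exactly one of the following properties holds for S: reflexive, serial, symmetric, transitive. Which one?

Reflexive: no — s is not related to itself.
Serial: no — s has no S-successor.
Symmetric: no — t S u but not u S t.
Transitive: yes — every two-step S-path is closed by a direct edge.
Only transitive holds.

transitive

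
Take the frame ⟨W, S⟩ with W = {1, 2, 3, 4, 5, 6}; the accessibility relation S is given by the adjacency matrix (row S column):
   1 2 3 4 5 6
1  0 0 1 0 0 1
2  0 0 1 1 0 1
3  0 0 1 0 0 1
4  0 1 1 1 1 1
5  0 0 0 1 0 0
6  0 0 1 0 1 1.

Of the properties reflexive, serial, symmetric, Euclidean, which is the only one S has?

Reflexive: no — 1 is not related to itself.
Serial: yes — every world has a successor (e.g. 1 S 3).
Symmetric: no — 1 S 3 but not 3 S 1.
Euclidean: no — 2 S 3 and 2 S 4, but not 3 S 4.
Only serial holds.

serial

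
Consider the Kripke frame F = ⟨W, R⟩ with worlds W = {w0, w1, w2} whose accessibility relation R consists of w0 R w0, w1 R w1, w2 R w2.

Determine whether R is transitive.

Transitive: yes — every two-step R-path is closed by a direct edge.

Yes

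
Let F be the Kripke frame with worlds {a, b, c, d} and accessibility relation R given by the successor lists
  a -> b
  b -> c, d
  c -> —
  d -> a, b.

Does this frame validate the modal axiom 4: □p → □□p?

No

By correspondence theory, 4 is valid on a frame iff R is transitive.
Transitive: no — a R b and b R c, but not a R c.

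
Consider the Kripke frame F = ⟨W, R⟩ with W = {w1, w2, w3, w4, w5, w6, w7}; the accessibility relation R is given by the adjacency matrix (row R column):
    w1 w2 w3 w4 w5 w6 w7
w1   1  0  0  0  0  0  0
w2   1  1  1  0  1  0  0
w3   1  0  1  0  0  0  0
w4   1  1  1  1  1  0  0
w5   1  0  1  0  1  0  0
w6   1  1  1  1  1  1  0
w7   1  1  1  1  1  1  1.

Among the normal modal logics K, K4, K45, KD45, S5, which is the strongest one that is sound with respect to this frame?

Transitive (axiom 4): yes — every two-step R-path is closed by a direct edge.
Euclidean (axiom 5): no — w2 R w1 and w2 R w3, but not w1 R w3.
Serial (axiom D): yes — every world has a successor (e.g. w1 R w1).
Reflexive (axiom T): yes — every world is R-related to itself.
So F validates K, K4; K45 would additionally require R to be Euclidean. The strongest is K4.

K4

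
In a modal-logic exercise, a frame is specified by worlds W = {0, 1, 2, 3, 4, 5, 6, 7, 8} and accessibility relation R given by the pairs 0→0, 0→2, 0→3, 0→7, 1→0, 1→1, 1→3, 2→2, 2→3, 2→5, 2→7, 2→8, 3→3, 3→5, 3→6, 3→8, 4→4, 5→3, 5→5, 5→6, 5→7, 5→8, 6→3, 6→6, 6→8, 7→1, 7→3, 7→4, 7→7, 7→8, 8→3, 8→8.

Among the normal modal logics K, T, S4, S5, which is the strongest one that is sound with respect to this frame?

Reflexive (axiom T): yes — every world is R-related to itself.
Transitive (axiom 4): no — 0 R 2 and 2 R 5, but not 0 R 5.
Euclidean (axiom 5): no — 0 R 3 and 0 R 2, but not 3 R 2.
So F validates K, T; S4 would additionally require R to be transitive. The strongest is T.

T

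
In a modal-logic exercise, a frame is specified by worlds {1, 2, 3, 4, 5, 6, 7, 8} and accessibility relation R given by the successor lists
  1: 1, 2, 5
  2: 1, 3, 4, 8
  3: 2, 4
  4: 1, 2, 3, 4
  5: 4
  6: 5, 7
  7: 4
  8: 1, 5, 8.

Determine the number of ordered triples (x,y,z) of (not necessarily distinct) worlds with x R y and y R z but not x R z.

Enumerating: (1,2,3), (1,2,4), (1,2,8), (1,5,4), (2,1,2), (2,1,5), (2,3,2), (2,4,2), (2,8,5), (3,2,1), (3,2,3), (3,2,8), … and 14 more.
Total: 26.

26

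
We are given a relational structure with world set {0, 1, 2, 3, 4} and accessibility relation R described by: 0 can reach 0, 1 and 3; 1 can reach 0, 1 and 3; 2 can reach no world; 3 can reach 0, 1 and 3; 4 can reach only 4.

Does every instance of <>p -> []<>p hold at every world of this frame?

Yes

The schema 5 characterises exactly the Euclidean frames.
Euclidean: yes — any two successors of a common world are R-related.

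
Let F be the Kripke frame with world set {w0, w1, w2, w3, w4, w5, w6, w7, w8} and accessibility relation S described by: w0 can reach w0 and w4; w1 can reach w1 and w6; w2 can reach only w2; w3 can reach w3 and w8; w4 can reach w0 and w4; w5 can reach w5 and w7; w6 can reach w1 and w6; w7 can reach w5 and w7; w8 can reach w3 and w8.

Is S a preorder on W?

Yes

Reflexive: yes — every world is S-related to itself.
Transitive: yes — every two-step S-path is closed by a direct edge.
So S is a preorder.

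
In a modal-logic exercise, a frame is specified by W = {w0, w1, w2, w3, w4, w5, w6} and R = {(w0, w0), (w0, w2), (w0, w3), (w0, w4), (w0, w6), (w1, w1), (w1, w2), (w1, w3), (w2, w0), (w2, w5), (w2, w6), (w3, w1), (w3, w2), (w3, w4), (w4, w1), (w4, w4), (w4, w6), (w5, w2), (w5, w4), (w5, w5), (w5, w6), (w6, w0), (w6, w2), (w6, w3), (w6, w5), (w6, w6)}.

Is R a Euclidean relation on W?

No

Euclidean: no — w0 R w2 and w0 R w3, but not w2 R w3.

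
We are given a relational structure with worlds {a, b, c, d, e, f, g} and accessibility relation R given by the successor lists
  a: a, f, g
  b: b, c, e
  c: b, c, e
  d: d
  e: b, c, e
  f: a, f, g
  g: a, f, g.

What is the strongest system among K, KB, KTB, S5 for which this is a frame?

S5

Symmetric (axiom B): yes — every pair in R has its reverse in R.
Reflexive (axiom T): yes — every world is R-related to itself.
Euclidean (axiom 5): yes — any two successors of a common world are R-related.
So F validates K, KB, KTB, S5. The strongest is S5.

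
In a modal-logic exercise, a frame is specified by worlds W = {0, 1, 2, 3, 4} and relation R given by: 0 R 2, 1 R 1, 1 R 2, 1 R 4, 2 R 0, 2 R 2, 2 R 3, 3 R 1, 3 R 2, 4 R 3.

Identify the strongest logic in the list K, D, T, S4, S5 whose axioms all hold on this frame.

Serial (axiom D): yes — every world has a successor (e.g. 0 R 2).
Reflexive (axiom T): no — 0 is not related to itself.
Transitive (axiom 4): no — 0 R 2 and 2 R 3, but not 0 R 3.
Euclidean (axiom 5): no — 1 R 2 and 1 R 4, but not 2 R 4.
So F validates K, D; T would additionally require R to be reflexive. The strongest is D.

D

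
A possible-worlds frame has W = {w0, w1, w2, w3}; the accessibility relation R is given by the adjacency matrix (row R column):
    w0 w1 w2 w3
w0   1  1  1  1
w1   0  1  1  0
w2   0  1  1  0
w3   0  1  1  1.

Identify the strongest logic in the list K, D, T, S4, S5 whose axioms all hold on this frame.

S4

Serial (axiom D): yes — every world has a successor (e.g. w0 R w0).
Reflexive (axiom T): yes — every world is R-related to itself.
Transitive (axiom 4): yes — every two-step R-path is closed by a direct edge.
Euclidean (axiom 5): no — w0 R w1 and w0 R w3, but not w1 R w3.
So F validates K, D, T, S4; S5 would additionally require R to be Euclidean. The strongest is S4.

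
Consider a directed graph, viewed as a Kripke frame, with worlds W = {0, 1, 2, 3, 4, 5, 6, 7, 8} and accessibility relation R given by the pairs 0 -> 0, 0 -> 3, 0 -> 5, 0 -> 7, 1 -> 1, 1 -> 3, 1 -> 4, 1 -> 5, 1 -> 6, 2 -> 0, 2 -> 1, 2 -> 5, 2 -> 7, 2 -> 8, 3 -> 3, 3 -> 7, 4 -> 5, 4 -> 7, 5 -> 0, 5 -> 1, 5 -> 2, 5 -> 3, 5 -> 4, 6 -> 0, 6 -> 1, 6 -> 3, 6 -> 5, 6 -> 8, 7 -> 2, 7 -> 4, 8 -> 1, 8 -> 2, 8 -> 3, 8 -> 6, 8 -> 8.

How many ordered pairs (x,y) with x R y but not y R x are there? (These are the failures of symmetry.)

13

Enumerating: (0,3), (0,7), (1,3), (1,4), (2,0), (2,1), (3,7), (5,3), (6,0), (6,3), (6,5), (8,1), (8,3).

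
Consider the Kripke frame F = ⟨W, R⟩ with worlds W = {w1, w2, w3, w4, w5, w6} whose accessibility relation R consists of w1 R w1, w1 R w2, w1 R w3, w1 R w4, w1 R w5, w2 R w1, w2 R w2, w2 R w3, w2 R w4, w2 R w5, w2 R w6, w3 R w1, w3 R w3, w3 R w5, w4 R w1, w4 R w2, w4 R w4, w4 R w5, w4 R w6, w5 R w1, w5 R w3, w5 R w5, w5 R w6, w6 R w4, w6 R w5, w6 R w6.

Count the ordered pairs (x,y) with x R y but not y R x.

4

Enumerating: (w2,w3), (w2,w5), (w2,w6), (w4,w5).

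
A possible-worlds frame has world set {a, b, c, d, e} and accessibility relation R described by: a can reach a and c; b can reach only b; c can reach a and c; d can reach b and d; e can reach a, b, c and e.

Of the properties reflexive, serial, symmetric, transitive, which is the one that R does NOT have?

Reflexive: yes — every world is R-related to itself.
Serial: yes — every world has a successor (e.g. a R a).
Symmetric: no — d R b but not b R d.
Transitive: yes — every two-step R-path is closed by a direct edge.
Only symmetric fails.

symmetric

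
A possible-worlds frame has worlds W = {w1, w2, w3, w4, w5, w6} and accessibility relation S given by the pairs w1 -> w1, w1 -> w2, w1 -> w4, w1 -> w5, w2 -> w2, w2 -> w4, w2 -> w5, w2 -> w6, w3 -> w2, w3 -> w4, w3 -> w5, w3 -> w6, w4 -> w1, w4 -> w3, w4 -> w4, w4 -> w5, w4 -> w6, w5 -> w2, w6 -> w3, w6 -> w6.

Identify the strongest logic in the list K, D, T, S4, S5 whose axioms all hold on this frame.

D

Serial (axiom D): yes — every world has a successor (e.g. w1 S w1).
Reflexive (axiom T): no — w3 is not related to itself.
Transitive (axiom 4): no — w1 S w2 and w2 S w6, but not w1 S w6.
Euclidean (axiom 5): no — w1 S w4 and w1 S w2, but not w4 S w2.
So F validates K, D; T would additionally require S to be reflexive. The strongest is D.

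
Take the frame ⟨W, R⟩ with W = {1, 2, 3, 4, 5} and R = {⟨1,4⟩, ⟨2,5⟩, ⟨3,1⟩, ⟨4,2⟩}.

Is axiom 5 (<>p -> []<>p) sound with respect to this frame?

Axiom 5 corresponds to the accessibility relation being Euclidean.
Euclidean: no — 1 R 4 and 1 R 4, but not 4 R 4.

No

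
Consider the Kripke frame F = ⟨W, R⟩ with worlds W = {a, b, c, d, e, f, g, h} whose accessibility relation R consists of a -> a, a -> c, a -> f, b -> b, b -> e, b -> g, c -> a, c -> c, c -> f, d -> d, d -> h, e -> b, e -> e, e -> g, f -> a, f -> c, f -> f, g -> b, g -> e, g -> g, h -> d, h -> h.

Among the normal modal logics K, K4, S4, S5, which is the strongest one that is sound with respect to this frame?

Transitive (axiom 4): yes — every two-step R-path is closed by a direct edge.
Reflexive (axiom T): yes — every world is R-related to itself.
Euclidean (axiom 5): yes — any two successors of a common world are R-related.
So F validates K, K4, S4, S5. The strongest is S5.

S5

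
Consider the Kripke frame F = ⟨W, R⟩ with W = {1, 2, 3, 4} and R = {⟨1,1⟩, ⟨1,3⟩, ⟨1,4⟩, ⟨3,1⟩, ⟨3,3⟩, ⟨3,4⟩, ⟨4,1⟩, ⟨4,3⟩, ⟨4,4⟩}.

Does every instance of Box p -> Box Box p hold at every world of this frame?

Yes

By correspondence theory, 4 is valid on a frame iff R is transitive.
Transitive: yes — every two-step R-path is closed by a direct edge.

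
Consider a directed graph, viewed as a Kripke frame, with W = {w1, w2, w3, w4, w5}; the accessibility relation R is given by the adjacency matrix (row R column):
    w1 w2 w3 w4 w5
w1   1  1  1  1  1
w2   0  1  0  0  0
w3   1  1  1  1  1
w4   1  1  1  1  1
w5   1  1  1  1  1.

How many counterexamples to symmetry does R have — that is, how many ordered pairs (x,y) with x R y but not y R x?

4

Enumerating: (w1,w2), (w3,w2), (w4,w2), (w5,w2).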